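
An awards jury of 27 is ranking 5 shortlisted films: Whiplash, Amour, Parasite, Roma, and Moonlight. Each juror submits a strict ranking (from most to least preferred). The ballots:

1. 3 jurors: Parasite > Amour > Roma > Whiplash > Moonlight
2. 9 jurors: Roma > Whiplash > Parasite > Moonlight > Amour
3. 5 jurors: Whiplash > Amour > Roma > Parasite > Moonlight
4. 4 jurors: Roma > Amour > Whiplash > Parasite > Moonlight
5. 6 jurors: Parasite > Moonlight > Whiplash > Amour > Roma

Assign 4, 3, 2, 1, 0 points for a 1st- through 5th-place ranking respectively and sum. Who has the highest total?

Whiplash

Whiplash: 3·1 + 9·3 + 5·4 + 4·2 + 6·2 = 70
Amour: 3·3 + 9·0 + 5·3 + 4·3 + 6·1 = 42
Parasite: 3·4 + 9·2 + 5·1 + 4·1 + 6·4 = 63
Roma: 3·2 + 9·4 + 5·2 + 4·4 + 6·0 = 68
Moonlight: 3·0 + 9·1 + 5·0 + 4·0 + 6·3 = 27
Whiplash has the highest Borda score (70).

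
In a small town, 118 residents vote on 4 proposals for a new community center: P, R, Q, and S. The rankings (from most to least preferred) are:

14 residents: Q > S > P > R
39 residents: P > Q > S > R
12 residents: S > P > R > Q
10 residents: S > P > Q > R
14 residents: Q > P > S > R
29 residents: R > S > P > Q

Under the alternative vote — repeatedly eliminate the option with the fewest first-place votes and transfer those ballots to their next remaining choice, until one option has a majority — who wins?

P

Round 1: P 39, R 29, Q 28, S 22. Eliminate S.
Round 2: P 61, R 29, Q 28. P has a majority.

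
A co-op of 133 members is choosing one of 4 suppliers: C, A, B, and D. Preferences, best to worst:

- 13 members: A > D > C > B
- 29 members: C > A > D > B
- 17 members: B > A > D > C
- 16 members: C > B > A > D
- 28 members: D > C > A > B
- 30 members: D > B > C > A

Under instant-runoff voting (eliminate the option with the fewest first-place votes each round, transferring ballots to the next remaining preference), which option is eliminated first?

Round 1: C 45, A 13, B 17, D 58. Eliminate A.

A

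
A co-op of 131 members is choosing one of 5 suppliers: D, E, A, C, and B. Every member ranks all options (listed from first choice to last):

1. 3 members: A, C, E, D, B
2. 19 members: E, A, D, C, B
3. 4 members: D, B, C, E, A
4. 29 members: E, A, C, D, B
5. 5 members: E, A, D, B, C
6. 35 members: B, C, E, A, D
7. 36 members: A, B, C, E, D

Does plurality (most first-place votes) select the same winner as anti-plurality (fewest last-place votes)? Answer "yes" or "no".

yes

Plurality — first-place votes: D 4, E 53, A 39, C 0, B 35. Winner: E.
Anti-plurality — last-place votes: D 71, E 0, A 4, C 5, B 51. Winner: E.
The two methods agree.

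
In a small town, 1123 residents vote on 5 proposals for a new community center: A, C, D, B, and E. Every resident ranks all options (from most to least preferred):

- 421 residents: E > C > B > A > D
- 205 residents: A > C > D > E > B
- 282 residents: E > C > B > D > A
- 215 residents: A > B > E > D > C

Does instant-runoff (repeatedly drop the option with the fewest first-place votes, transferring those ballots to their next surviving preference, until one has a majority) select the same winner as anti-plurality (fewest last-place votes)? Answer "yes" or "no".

yes

Instant-runoff — R1 A 420, C 0, D 0, B 0, E 703 (E winner). Winner: E.
Anti-plurality — last-place votes: A 282, C 215, D 421, B 205, E 0. Winner: E.
The two methods agree.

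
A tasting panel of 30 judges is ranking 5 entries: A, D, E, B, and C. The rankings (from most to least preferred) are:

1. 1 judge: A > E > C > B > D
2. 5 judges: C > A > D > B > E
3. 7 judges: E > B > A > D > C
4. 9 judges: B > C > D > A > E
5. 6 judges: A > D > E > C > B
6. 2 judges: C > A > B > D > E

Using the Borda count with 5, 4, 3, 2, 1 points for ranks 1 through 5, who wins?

A: 1·5 + 5·4 + 7·3 + 9·2 + 6·5 + 2·4 = 102
D: 1·1 + 5·3 + 7·2 + 9·3 + 6·4 + 2·2 = 85
E: 1·4 + 5·1 + 7·5 + 9·1 + 6·3 + 2·1 = 73
B: 1·2 + 5·2 + 7·4 + 9·5 + 6·1 + 2·3 = 97
C: 1·3 + 5·5 + 7·1 + 9·4 + 6·2 + 2·5 = 93
A has the highest Borda score (102).

A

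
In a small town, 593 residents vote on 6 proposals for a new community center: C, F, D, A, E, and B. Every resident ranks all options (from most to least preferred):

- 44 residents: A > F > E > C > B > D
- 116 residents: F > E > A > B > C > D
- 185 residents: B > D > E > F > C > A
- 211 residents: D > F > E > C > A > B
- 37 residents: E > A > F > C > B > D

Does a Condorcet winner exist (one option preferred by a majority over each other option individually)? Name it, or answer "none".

Checking pairwise contests:
F beats C 593–0.
D beats F 396–197.
B beats D 382–211.
C beats A 396–197.
F beats E 371–222.
F beats B 408–185.
Every option loses at least one head-to-head, so there is no Condorcet winner.

none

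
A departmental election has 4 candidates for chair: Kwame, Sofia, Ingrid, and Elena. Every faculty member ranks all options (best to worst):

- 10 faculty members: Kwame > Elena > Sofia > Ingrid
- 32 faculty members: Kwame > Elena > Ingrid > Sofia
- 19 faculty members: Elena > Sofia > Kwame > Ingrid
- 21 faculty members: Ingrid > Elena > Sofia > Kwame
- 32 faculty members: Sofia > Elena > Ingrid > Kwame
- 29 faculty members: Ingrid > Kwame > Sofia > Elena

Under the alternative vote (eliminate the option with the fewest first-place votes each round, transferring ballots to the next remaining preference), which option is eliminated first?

Elena

Round 1: Kwame 42, Sofia 32, Ingrid 50, Elena 19. Eliminate Elena.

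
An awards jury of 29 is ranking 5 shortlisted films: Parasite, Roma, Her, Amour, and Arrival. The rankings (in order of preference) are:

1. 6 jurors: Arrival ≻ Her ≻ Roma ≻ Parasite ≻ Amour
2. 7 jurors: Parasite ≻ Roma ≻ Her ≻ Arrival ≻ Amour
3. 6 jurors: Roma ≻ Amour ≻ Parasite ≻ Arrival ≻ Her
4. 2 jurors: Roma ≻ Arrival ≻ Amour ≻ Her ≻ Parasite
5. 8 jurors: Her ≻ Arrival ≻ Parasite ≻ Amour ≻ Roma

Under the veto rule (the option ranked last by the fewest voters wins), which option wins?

Arrival

Last-place votes: Parasite 2, Roma 8, Her 6, Amour 13, Arrival 0.
Arrival is ranked last by the fewest voters, so Arrival wins.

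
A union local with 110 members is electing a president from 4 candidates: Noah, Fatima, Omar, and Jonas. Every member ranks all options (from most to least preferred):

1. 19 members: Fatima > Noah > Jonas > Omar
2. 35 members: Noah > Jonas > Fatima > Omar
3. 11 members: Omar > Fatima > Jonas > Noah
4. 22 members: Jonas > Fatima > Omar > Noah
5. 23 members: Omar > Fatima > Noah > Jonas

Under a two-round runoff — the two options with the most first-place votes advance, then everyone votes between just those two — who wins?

Omar

Round 1 first-place votes: Noah 35, Fatima 19, Omar 34, Jonas 22.
Noah and Omar advance.
Runoff: Noah is preferred to Omar by 54 voters; Omar by 56.
Omar wins the runoff.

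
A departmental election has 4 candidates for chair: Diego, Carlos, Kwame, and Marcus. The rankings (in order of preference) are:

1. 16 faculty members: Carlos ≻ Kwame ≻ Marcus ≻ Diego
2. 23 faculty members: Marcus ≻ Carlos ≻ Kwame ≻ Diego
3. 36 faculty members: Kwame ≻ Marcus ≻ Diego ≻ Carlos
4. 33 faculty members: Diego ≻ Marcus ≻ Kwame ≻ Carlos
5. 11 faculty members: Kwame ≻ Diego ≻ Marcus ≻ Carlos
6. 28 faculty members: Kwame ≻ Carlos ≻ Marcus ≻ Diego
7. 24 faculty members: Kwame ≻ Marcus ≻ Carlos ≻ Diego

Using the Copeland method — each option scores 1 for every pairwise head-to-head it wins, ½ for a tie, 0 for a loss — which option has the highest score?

Kwame

Diego: loses to Carlos, Kwame, and Marcus → score 0.
Carlos: beats Diego; loses to Kwame and Marcus → score 1.
Kwame: beats Diego, Carlos, and Marcus → score 3.
Marcus: beats Diego and Carlos; loses to Kwame → score 2.
Kwame has the best pairwise record.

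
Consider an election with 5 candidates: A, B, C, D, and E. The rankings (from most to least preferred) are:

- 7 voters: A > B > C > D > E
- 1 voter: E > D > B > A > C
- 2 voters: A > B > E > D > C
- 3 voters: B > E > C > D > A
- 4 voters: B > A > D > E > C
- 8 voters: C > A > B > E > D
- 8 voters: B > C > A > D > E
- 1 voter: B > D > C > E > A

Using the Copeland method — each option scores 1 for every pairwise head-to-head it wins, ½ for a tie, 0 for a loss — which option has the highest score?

B

A: beats D and E; ties B; loses to C → score 2.5.
B: beats C, D, and E; ties A → score 3.5.
C: beats A, D, and E; loses to B → score 3.
D: beats E; loses to A, B, and C → score 1.
E: loses to A, B, C, and D → score 0.
B has the best pairwise record.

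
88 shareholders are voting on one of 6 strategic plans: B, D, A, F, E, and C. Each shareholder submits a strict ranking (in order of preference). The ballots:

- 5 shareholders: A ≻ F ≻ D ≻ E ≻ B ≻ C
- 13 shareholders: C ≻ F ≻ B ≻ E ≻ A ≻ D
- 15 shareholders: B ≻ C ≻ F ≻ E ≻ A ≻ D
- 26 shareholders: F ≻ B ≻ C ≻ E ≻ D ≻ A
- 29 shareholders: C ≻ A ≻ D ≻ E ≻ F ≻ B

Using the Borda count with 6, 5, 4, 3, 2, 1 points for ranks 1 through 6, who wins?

B: 5·2 + 13·4 + 15·6 + 26·5 + 29·1 = 311
D: 5·4 + 13·1 + 15·1 + 26·2 + 29·4 = 216
A: 5·6 + 13·2 + 15·2 + 26·1 + 29·5 = 257
F: 5·5 + 13·5 + 15·4 + 26·6 + 29·2 = 364
E: 5·3 + 13·3 + 15·3 + 26·3 + 29·3 = 264
C: 5·1 + 13·6 + 15·5 + 26·4 + 29·6 = 436
C has the highest Borda score (436).

C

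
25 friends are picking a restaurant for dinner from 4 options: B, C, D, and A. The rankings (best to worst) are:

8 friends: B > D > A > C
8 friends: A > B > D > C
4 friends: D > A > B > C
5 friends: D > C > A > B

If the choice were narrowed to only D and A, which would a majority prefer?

D

Voters preferring D to A: 17; preferring A to D: 8.
D wins the head-to-head.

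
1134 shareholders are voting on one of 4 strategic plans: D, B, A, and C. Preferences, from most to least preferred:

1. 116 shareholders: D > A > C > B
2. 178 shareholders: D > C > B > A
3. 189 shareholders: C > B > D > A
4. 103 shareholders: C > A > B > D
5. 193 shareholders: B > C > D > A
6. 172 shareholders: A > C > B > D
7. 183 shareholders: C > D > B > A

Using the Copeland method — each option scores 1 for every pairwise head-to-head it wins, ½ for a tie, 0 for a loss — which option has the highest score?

D: beats A; loses to B and C → score 1.
B: beats D and A; loses to C → score 2.
A: loses to D, B, and C → score 0.
C: beats D, B, and A → score 3.
C has the best pairwise record.

C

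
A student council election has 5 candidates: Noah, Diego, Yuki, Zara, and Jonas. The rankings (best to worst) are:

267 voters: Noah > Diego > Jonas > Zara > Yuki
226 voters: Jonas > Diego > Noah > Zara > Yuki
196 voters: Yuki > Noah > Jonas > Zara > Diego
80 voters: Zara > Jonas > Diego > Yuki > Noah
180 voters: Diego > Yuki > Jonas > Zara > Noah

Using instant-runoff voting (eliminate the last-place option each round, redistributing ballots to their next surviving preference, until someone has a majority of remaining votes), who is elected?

Jonas

Round 1: Noah 267, Diego 180, Yuki 196, Zara 80, Jonas 226. Eliminate Zara.
Round 2: Noah 267, Diego 180, Yuki 196, Jonas 306. Eliminate Diego.
Round 3: Noah 267, Yuki 376, Jonas 306. Eliminate Noah.
Round 4: Yuki 376, Jonas 573. Jonas has a majority.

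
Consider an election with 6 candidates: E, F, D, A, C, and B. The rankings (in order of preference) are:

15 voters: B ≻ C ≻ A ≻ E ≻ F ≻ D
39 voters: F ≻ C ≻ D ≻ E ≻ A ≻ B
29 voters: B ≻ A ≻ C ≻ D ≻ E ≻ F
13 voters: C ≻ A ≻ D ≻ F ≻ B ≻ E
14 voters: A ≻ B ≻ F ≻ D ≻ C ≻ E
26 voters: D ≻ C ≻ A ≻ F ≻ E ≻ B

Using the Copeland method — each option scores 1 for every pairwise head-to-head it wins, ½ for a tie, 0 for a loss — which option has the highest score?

E: loses to F, D, A, C, and B → score 0.
F: beats E and B; ties D; loses to A and C → score 2.5.
D: beats E and B; ties F; loses to A and C → score 2.5.
A: beats E, F, D, and B; loses to C → score 4.
C: beats E, F, D, A, and B → score 5.
B: beats E; loses to F, D, A, and C → score 1.
C has the best pairwise record.

C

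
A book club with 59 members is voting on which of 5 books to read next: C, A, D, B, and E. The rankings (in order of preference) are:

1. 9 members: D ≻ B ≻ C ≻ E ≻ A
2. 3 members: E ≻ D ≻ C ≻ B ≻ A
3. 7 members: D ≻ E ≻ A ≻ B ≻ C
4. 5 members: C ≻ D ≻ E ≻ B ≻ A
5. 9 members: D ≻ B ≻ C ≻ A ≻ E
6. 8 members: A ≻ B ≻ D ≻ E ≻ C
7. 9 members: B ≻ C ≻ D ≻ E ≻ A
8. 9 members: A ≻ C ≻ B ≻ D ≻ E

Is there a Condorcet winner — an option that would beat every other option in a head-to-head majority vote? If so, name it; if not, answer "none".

D

D vs C: 36–23 for D.
D vs A: 42–17 for D.
D vs B: 33–26 for D.
D vs E: 56–3 for D.
D beats every other option head-to-head.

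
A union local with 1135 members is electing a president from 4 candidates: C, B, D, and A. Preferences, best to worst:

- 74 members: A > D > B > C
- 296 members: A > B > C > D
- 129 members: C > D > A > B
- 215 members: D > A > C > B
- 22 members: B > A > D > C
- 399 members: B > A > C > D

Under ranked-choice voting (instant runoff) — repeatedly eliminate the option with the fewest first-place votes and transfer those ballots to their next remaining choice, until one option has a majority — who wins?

Round 1: C 129, B 421, D 215, A 370. Eliminate C.
Round 2: B 421, D 344, A 370. Eliminate D.
Round 3: B 421, A 714. A has a majority.

A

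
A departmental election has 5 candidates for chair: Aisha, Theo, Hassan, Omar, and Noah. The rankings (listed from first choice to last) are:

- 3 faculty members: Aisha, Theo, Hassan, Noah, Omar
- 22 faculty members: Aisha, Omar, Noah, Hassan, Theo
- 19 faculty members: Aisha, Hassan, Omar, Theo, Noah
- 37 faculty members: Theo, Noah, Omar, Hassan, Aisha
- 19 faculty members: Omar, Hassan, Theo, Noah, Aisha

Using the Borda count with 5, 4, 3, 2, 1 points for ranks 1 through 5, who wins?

Omar

Aisha: 3·5 + 22·5 + 19·5 + 37·1 + 19·1 = 276
Theo: 3·4 + 22·1 + 19·2 + 37·5 + 19·3 = 314
Hassan: 3·3 + 22·2 + 19·4 + 37·2 + 19·4 = 279
Omar: 3·1 + 22·4 + 19·3 + 37·3 + 19·5 = 354
Noah: 3·2 + 22·3 + 19·1 + 37·4 + 19·2 = 277
Omar has the highest Borda score (354).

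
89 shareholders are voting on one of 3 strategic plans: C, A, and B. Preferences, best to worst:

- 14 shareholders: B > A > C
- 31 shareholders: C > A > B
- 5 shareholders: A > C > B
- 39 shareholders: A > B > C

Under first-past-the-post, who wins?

A

First-place votes: C 31, A 44, B 14.
A has the most first-place votes.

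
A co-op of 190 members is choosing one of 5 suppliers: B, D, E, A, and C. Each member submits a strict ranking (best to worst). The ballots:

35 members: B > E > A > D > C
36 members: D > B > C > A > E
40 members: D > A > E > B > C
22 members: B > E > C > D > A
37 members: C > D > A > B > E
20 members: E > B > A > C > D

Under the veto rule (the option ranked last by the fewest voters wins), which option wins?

Last-place votes: B 0, D 20, E 73, A 22, C 75.
B is ranked last by the fewest voters, so B wins.

B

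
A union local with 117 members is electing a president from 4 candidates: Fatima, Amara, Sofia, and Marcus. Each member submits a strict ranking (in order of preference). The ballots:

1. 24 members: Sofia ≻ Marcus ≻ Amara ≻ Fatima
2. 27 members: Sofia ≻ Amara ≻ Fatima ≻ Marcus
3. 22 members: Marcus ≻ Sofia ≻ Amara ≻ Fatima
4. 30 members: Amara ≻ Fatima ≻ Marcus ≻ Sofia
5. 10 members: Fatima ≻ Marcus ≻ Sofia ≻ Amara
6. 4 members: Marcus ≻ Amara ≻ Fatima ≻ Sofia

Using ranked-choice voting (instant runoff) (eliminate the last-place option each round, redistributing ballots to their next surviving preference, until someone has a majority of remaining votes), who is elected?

Round 1: Fatima 10, Amara 30, Sofia 51, Marcus 26. Eliminate Fatima.
Round 2: Amara 30, Sofia 51, Marcus 36. Eliminate Amara.
Round 3: Sofia 51, Marcus 66. Marcus has a majority.

Marcus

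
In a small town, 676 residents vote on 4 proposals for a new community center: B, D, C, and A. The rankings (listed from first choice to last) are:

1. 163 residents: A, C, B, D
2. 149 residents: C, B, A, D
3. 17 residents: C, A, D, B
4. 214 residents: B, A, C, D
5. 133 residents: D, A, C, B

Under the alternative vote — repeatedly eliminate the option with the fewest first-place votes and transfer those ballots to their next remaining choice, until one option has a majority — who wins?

Round 1: B 214, D 133, C 166, A 163. Eliminate D.
Round 2: B 214, C 166, A 296. Eliminate C.
Round 3: B 363, A 313. B has a majority.

B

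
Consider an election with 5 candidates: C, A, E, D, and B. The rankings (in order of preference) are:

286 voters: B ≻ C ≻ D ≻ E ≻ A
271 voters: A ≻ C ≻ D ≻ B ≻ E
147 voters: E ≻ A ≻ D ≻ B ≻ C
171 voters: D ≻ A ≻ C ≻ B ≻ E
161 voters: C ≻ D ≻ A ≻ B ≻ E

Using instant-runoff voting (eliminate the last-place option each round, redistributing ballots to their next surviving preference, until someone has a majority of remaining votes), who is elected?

D

Round 1: C 161, A 271, E 147, D 171, B 286. Eliminate E.
Round 2: C 161, A 418, D 171, B 286. Eliminate C.
Round 3: A 418, D 332, B 286. Eliminate B.
Round 4: A 418, D 618. D has a majority.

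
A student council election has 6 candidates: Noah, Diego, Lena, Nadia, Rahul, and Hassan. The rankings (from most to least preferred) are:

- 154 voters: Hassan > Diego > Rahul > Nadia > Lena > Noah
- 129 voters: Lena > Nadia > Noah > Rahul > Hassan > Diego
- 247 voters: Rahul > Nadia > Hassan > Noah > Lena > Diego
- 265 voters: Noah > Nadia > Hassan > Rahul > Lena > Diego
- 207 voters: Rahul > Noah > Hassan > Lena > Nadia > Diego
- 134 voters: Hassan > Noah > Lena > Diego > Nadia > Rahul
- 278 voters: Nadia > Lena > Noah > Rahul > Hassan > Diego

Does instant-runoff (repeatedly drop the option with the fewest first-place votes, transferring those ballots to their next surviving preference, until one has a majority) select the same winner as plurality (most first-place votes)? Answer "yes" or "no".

Instant-runoff — R1 Noah 265, Diego 0, Lena 129, Nadia 278, Rahul 454, Hassan 288 (Diego out); R2 Noah 265, Lena 129, Nadia 278, Rahul 454, Hassan 288 (Lena out); R3 Noah 265, Nadia 407, Rahul 454, Hassan 288 (Noah out); R4 Nadia 672, Rahul 454, Hassan 288 (Hassan out); R5 Nadia 806, Rahul 608 (Nadia winner). Winner: Nadia.
Plurality — first-place votes: Noah 265, Diego 0, Lena 129, Nadia 278, Rahul 454, Hassan 288. Winner: Rahul.
The two methods disagree.

no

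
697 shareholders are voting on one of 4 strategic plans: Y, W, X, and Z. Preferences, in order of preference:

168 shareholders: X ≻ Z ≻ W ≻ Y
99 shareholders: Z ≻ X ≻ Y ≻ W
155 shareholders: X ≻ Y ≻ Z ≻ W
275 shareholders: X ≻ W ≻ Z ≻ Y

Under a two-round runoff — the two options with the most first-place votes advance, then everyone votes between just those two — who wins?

Round 1 first-place votes: Y 0, W 0, X 598, Z 99.
X and Z advance.
Runoff: X is preferred to Z by 598 voters; Z by 99.
X wins the runoff.

X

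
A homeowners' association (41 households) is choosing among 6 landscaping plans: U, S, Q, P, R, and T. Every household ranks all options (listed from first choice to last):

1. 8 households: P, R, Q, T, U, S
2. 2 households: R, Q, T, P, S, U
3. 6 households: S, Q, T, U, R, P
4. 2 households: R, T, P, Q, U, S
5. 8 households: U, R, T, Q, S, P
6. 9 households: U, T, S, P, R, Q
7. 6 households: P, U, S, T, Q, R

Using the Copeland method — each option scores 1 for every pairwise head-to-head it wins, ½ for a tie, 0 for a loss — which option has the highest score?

U

U: beats S, Q, P, R, and T → score 5.
S: beats Q, P, and R; loses to U and T → score 3.
Q: loses to U, S, P, R, and T → score 0.
P: beats Q and R; loses to U, S, and T → score 2.
R: beats Q; loses to U, S, P, and T → score 1.
T: beats S, Q, P, and R; loses to U → score 4.
U has the best pairwise record.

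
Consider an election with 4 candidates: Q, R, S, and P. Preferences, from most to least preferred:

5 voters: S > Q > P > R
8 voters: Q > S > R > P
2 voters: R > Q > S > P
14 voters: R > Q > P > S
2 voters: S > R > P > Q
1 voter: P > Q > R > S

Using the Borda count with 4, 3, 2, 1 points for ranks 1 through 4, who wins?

Q: 5·3 + 8·4 + 2·3 + 14·3 + 2·1 + 1·3 = 100
R: 5·1 + 8·2 + 2·4 + 14·4 + 2·3 + 1·2 = 93
S: 5·4 + 8·3 + 2·2 + 14·1 + 2·4 + 1·1 = 71
P: 5·2 + 8·1 + 2·1 + 14·2 + 2·2 + 1·4 = 56
Q has the highest Borda score (100).

Q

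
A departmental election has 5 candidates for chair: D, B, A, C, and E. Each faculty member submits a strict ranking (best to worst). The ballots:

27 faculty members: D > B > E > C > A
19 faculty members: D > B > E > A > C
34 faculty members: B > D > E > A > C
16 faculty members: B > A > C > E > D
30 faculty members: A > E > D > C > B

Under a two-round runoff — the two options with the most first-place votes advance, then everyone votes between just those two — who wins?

Round 1 first-place votes: D 46, B 50, A 30, C 0, E 0.
B and D advance.
Runoff: B is preferred to D by 50 voters; D by 76.
D wins the runoff.

D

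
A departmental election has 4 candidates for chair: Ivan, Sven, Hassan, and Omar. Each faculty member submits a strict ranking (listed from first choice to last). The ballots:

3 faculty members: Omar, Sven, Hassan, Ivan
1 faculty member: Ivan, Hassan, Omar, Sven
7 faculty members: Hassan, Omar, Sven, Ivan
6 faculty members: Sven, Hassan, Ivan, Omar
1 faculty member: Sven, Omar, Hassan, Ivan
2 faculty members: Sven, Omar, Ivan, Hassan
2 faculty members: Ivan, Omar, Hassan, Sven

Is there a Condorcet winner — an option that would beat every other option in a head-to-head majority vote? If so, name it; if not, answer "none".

none

Checking pairwise contests:
Sven beats Ivan 19–3.
Omar beats Sven 13–9.
Sven beats Hassan 12–10.
Hassan beats Omar 14–8.
Every option loses at least one head-to-head, so there is no Condorcet winner.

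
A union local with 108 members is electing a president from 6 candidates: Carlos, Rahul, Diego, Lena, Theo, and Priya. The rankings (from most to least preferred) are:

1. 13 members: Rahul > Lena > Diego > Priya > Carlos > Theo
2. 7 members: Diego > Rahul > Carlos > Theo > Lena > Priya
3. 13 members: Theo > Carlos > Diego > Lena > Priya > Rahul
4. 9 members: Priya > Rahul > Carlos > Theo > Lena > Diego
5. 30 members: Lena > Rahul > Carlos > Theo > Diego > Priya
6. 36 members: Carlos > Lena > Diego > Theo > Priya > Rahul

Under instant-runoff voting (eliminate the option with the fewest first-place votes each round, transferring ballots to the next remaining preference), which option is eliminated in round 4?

Round 1: Carlos 36, Rahul 13, Diego 7, Lena 30, Theo 13, Priya 9. Eliminate Diego.
Round 2: Carlos 36, Rahul 20, Lena 30, Theo 13, Priya 9. Eliminate Priya.
Round 3: Carlos 36, Rahul 29, Lena 30, Theo 13. Eliminate Theo.
Round 4: Carlos 49, Rahul 29, Lena 30. Eliminate Rahul.

Rahul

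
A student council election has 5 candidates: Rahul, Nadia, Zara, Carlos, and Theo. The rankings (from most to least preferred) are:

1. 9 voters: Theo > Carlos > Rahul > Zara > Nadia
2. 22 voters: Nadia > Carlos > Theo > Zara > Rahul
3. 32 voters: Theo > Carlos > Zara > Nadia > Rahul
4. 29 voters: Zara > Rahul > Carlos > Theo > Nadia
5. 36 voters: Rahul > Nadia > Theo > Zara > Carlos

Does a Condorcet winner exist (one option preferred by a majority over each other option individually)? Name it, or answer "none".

none

Checking pairwise contests:
Zara beats Rahul 83–45.
Rahul beats Nadia 74–54.
Theo beats Zara 99–29.
Rahul beats Carlos 65–63.
Rahul beats Theo 65–63.
Every option loses at least one head-to-head, so there is no Condorcet winner.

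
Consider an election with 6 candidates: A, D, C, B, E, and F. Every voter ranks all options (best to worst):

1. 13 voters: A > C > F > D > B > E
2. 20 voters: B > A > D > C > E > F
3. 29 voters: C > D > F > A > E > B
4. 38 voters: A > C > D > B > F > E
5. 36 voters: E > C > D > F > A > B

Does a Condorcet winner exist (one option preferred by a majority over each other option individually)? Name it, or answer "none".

A vs D: 71–65 for A.
A vs C: 71–65 for A.
A vs B: 116–20 for A.
A vs E: 100–36 for A.
A vs F: 71–65 for A.
A beats every other option head-to-head.

A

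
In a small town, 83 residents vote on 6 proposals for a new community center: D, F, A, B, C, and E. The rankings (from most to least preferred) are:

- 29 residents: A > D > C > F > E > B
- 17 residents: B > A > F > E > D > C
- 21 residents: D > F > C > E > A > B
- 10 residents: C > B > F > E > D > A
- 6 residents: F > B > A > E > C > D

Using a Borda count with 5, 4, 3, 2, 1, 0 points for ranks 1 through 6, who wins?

D: 29·4 + 17·1 + 21·5 + 10·1 + 6·0 = 248
F: 29·2 + 17·3 + 21·4 + 10·3 + 6·5 = 253
A: 29·5 + 17·4 + 21·1 + 10·0 + 6·3 = 252
B: 29·0 + 17·5 + 21·0 + 10·4 + 6·4 = 149
C: 29·3 + 17·0 + 21·3 + 10·5 + 6·1 = 206
E: 29·1 + 17·2 + 21·2 + 10·2 + 6·2 = 137
F has the highest Borda score (253).

F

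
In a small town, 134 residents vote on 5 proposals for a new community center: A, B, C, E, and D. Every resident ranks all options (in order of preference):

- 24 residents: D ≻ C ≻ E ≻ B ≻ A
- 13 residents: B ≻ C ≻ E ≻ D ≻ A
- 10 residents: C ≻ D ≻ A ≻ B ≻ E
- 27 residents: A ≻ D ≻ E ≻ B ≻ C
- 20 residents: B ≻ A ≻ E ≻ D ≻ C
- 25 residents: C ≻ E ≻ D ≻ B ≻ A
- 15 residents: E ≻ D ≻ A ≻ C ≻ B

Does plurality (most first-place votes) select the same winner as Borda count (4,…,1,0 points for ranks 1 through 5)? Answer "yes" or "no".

Plurality — first-place votes: A 27, B 33, C 35, E 15, D 24. Winner: C.
Borda — scores: A 218, B 218, C 266, E 303, D 335. Winner: D.
The two methods disagree.

no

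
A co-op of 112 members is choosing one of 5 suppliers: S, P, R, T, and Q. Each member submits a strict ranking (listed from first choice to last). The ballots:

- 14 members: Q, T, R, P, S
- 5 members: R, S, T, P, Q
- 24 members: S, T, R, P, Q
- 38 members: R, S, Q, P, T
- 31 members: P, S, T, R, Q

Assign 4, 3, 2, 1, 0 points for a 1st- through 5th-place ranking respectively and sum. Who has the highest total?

S: 14·0 + 5·3 + 24·4 + 38·3 + 31·3 = 318
P: 14·1 + 5·1 + 24·1 + 38·1 + 31·4 = 205
R: 14·2 + 5·4 + 24·2 + 38·4 + 31·1 = 279
T: 14·3 + 5·2 + 24·3 + 38·0 + 31·2 = 186
Q: 14·4 + 5·0 + 24·0 + 38·2 + 31·0 = 132
S has the highest Borda score (318).

S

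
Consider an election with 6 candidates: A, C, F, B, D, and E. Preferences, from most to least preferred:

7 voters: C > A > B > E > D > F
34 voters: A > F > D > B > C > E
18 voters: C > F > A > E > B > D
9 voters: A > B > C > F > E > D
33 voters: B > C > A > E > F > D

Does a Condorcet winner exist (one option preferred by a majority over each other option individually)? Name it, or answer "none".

Checking pairwise contests:
C beats A 58–43.
B beats C 76–25.
A beats F 83–18.
A beats B 68–33.
A beats D 101–0.
A beats E 101–0.
Every option loses at least one head-to-head, so there is no Condorcet winner.

none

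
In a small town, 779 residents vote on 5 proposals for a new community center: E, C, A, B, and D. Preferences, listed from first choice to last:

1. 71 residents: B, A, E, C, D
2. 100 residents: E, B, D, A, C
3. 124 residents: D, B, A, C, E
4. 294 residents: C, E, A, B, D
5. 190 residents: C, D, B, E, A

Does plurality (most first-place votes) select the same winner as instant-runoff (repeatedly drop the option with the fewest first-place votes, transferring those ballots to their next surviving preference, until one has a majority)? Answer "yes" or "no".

Plurality — first-place votes: E 100, C 484, A 0, B 71, D 124. Winner: C.
Instant-runoff — R1 E 100, C 484, A 0, B 71, D 124 (C winner). Winner: C.
The two methods agree.

yes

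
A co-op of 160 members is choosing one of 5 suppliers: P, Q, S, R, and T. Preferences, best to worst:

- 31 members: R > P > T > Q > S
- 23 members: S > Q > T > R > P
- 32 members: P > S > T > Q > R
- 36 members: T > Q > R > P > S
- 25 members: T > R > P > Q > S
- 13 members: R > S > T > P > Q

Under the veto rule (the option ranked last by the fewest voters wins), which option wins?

T

Last-place votes: P 23, Q 13, S 92, R 32, T 0.
T is ranked last by the fewest voters, so T wins.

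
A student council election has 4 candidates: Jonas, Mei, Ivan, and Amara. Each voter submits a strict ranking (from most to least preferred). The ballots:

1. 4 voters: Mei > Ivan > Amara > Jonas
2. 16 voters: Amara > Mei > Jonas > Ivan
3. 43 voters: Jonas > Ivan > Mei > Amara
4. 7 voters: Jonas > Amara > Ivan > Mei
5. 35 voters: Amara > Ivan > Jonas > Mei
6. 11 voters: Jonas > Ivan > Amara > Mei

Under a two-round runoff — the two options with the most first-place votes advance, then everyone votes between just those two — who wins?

Jonas

Round 1 first-place votes: Jonas 61, Mei 4, Ivan 0, Amara 51.
Jonas and Amara advance.
Runoff: Jonas is preferred to Amara by 61 voters; Amara by 55.
Jonas wins the runoff.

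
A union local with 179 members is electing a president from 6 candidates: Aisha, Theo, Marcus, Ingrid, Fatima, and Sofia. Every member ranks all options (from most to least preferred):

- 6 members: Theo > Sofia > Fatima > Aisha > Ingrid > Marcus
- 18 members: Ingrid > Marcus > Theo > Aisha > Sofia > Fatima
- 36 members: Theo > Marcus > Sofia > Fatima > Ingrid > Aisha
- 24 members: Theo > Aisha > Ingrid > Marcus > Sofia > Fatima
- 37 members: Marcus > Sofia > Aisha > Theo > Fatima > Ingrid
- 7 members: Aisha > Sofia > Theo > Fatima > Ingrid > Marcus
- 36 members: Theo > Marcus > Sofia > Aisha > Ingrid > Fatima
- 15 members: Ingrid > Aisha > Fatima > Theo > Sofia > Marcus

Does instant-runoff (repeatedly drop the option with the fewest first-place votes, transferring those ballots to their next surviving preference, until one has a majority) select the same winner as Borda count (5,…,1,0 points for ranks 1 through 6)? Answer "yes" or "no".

yes

Instant-runoff — R1 Aisha 7, Theo 102, Marcus 37, Ingrid 33, Fatima 0, Sofia 0 (Theo winner). Winner: Theo.
Borda — scores: Aisha 422, Theo 689, Marcus 593, Ingrid 322, Fatima 186, Sofia 473. Winner: Theo.
The two methods agree.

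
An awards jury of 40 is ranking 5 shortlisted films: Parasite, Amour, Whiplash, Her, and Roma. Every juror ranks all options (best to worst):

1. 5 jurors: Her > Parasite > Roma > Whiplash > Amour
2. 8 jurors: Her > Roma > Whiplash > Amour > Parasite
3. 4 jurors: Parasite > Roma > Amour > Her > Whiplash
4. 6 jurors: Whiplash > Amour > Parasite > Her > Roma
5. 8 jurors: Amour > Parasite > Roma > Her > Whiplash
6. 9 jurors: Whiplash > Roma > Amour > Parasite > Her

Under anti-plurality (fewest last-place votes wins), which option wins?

Last-place votes: Parasite 8, Amour 5, Whiplash 12, Her 9, Roma 6.
Amour is ranked last by the fewest voters, so Amour wins.

Amour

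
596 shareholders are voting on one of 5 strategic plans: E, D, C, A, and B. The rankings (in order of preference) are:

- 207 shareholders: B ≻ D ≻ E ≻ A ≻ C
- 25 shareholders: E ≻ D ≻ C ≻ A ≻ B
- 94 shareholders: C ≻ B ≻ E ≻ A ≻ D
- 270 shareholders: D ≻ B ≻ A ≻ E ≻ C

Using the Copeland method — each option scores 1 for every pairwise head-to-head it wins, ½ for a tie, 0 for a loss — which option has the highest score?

B

E: beats C and A; loses to D and B → score 2.
D: beats E, C, and A; loses to B → score 3.
C: loses to E, D, A, and B → score 0.
A: beats C; loses to E, D, and B → score 1.
B: beats E, D, C, and A → score 4.
B has the best pairwise record.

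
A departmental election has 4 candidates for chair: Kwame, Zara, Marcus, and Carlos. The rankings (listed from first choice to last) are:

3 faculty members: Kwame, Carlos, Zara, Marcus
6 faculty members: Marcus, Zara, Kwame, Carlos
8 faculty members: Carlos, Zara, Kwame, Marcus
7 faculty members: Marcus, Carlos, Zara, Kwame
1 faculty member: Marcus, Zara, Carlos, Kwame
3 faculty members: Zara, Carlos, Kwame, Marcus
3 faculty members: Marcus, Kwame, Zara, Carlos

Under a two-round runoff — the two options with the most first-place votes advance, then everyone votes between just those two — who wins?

Marcus

Round 1 first-place votes: Kwame 3, Zara 3, Marcus 17, Carlos 8.
Marcus and Carlos advance.
Runoff: Marcus is preferred to Carlos by 17 voters; Carlos by 14.
Marcus wins the runoff.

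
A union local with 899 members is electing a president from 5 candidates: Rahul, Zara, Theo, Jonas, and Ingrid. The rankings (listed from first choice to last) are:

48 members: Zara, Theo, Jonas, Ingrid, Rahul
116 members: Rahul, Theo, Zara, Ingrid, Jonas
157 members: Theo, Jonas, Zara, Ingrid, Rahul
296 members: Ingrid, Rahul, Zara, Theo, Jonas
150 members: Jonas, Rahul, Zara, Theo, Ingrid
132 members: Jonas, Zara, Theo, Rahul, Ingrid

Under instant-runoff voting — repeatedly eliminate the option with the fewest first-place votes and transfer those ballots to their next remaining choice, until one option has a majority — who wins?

Theo

Round 1: Rahul 116, Zara 48, Theo 157, Jonas 282, Ingrid 296. Eliminate Zara.
Round 2: Rahul 116, Theo 205, Jonas 282, Ingrid 296. Eliminate Rahul.
Round 3: Theo 321, Jonas 282, Ingrid 296. Eliminate Jonas.
Round 4: Theo 603, Ingrid 296. Theo has a majority.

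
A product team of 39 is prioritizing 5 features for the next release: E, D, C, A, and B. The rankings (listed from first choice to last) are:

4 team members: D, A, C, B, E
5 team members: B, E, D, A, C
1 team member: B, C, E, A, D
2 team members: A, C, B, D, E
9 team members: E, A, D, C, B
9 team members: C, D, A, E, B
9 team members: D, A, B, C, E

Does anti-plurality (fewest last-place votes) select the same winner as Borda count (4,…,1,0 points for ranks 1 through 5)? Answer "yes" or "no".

no

Anti-plurality — last-place votes: E 15, D 1, C 5, A 0, B 18. Winner: A.
Borda — scores: E 62, D 109, C 71, A 98, B 50. Winner: D.
The two methods disagree.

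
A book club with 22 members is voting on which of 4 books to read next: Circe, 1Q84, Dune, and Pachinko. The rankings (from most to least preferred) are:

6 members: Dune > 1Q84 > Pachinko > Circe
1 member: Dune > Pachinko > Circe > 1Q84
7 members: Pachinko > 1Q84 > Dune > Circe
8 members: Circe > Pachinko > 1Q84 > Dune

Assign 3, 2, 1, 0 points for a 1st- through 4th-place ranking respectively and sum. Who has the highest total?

Circe: 6·0 + 1·1 + 7·0 + 8·3 = 25
1Q84: 6·2 + 1·0 + 7·2 + 8·1 = 34
Dune: 6·3 + 1·3 + 7·1 + 8·0 = 28
Pachinko: 6·1 + 1·2 + 7·3 + 8·2 = 45
Pachinko has the highest Borda score (45).

Pachinko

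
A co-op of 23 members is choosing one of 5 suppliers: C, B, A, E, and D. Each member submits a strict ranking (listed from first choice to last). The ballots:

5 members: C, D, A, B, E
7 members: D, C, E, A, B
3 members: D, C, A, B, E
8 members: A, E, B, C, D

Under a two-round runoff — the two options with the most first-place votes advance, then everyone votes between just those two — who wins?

Round 1 first-place votes: C 5, B 0, A 8, E 0, D 10.
D and A advance.
Runoff: D is preferred to A by 15 voters; A by 8.
D wins the runoff.

D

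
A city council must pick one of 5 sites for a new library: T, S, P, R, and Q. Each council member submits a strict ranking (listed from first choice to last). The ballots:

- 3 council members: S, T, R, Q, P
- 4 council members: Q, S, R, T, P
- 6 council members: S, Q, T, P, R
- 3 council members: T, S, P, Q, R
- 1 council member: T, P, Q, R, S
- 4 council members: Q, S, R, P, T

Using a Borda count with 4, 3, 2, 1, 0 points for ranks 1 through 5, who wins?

T: 3·3 + 4·1 + 6·2 + 3·4 + 1·4 + 4·0 = 41
S: 3·4 + 4·3 + 6·4 + 3·3 + 1·0 + 4·3 = 69
P: 3·0 + 4·0 + 6·1 + 3·2 + 1·3 + 4·1 = 19
R: 3·2 + 4·2 + 6·0 + 3·0 + 1·1 + 4·2 = 23
Q: 3·1 + 4·4 + 6·3 + 3·1 + 1·2 + 4·4 = 58
S has the highest Borda score (69).

S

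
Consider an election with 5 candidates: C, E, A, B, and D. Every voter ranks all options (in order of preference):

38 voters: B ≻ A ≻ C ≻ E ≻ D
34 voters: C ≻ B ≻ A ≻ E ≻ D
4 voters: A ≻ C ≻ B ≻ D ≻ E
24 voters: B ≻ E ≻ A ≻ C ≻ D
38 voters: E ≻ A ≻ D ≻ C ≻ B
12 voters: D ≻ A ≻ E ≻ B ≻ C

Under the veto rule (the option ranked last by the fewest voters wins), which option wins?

Last-place votes: C 12, E 4, A 0, B 38, D 96.
A is ranked last by the fewest voters, so A wins.

A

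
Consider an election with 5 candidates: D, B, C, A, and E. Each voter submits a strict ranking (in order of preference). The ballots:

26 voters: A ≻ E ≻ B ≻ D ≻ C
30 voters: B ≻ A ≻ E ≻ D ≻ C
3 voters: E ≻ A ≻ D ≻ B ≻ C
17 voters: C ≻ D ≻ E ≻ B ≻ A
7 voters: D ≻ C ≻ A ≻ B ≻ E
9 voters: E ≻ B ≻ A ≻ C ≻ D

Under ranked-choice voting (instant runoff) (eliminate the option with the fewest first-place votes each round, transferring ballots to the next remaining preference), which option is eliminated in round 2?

Round 1: D 7, B 30, C 17, A 26, E 12. Eliminate D.
Round 2: B 30, C 24, A 26, E 12. Eliminate E.

E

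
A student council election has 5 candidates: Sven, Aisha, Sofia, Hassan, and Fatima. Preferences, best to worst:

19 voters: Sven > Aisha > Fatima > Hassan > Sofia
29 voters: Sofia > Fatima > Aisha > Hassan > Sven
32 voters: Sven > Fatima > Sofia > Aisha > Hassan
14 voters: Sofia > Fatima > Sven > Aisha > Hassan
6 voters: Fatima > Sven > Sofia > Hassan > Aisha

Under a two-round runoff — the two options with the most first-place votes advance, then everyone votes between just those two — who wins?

Sven

Round 1 first-place votes: Sven 51, Aisha 0, Sofia 43, Hassan 0, Fatima 6.
Sven and Sofia advance.
Runoff: Sven is preferred to Sofia by 57 voters; Sofia by 43.
Sven wins the runoff.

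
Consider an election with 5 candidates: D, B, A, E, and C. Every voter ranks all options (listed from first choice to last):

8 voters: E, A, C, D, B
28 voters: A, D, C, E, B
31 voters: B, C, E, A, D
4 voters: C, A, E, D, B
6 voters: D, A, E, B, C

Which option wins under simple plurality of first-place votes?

B

First-place votes: D 6, B 31, A 28, E 8, C 4.
B has the most first-place votes.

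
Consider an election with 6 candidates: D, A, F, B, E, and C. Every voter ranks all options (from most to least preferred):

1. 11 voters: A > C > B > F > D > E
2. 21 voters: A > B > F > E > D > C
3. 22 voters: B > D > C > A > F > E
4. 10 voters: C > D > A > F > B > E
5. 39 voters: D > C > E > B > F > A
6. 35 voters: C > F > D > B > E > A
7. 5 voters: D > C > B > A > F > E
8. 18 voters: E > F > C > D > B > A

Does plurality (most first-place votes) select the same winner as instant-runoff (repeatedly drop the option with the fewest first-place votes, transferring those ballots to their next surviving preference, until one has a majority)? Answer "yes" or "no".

no

Plurality — first-place votes: D 44, A 32, F 0, B 22, E 18, C 45. Winner: C.
Instant-runoff — R1 D 44, A 32, F 0, B 22, E 18, C 45 (F out); R2 D 44, A 32, B 22, E 18, C 45 (E out); R3 D 44, A 32, B 22, C 63 (B out); R4 D 66, A 32, C 63 (A out); R5 D 87, C 74 (D winner). Winner: D.
The two methods disagree.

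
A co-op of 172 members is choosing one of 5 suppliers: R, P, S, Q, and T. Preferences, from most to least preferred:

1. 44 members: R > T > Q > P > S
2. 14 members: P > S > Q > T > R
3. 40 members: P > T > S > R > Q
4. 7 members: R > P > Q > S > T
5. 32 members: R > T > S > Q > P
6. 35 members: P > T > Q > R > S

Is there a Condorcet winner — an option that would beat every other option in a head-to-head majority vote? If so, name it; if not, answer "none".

P

P vs R: 89–83 for P.
P vs S: 140–32 for P.
P vs Q: 96–76 for P.
P vs T: 96–76 for P.
P beats every other option head-to-head.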